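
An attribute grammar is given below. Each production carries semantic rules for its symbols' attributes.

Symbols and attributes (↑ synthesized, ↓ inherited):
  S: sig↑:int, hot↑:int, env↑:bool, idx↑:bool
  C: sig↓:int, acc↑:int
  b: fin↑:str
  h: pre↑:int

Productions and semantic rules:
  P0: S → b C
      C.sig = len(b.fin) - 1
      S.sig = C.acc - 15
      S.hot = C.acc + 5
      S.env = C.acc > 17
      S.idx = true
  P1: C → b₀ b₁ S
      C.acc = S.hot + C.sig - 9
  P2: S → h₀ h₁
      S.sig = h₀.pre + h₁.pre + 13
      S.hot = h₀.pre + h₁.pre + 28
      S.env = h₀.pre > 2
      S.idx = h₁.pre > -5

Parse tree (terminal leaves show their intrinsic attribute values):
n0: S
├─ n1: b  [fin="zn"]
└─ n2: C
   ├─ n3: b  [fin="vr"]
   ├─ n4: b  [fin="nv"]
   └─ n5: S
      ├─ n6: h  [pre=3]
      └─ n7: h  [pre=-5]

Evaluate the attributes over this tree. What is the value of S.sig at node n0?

1. n1.fin = "zn"  [terminal]
2. n2.sig = 1  [len(b.fin) - 1]
3. n3.fin = "vr"  [terminal]
4. n4.fin = "nv"  [terminal]
5. n6.pre = 3  [terminal]
6. n7.pre = -5  [terminal]
7. n5.sig = 11  [h₀.pre + h₁.pre + 13]
8. n5.hot = 26  [h₀.pre + h₁.pre + 28]
9. n5.env = true  [h₀.pre > 2]
10. n5.idx = false  [h₁.pre > -5]
11. n2.acc = 18  [S.hot + C.sig - 9]
12. n0.sig = 3  [C.acc - 15]
13. n0.hot = 23  [C.acc + 5]
14. n0.env = true  [C.acc > 17]
15. n0.idx = true  [true]

3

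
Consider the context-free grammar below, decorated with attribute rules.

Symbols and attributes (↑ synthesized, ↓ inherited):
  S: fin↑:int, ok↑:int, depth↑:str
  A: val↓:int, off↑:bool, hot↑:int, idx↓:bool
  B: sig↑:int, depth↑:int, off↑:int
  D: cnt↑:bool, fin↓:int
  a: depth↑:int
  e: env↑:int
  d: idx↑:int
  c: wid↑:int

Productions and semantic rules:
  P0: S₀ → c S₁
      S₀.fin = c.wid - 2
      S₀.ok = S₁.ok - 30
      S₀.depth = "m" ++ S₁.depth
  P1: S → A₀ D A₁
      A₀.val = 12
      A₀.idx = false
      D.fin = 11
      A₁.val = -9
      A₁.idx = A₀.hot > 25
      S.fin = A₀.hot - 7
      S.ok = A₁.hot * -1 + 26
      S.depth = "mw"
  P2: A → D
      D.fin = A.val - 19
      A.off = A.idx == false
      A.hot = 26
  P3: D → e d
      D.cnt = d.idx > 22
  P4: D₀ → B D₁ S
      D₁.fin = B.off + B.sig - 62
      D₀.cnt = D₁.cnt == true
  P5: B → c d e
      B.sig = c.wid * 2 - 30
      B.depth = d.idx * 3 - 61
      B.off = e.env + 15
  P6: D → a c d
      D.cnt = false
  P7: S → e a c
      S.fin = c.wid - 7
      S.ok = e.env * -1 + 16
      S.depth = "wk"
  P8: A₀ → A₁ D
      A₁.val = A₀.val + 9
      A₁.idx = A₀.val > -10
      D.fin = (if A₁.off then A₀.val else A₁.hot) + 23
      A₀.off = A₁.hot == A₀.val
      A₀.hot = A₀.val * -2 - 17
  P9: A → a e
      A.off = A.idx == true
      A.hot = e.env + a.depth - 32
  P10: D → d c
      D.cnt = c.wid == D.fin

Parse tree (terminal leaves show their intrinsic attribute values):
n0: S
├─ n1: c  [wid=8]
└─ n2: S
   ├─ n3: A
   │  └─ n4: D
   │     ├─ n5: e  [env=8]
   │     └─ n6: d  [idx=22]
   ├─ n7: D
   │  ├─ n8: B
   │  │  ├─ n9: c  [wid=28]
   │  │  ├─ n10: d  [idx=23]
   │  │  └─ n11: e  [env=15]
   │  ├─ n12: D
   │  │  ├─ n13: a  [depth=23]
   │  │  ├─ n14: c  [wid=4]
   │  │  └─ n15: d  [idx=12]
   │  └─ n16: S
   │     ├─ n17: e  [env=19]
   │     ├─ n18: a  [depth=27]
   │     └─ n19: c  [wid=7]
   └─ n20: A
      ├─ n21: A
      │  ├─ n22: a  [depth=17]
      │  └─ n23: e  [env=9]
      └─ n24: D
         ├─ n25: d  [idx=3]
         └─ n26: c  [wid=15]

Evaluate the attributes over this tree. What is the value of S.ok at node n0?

1. n1.wid = 8  [terminal]
2. n3.val = 12  [12]
3. n3.idx = false  [false]
4. n4.fin = -7  [A.val - 19]
5. n5.env = 8  [terminal]
6. n6.idx = 22  [terminal]
7. n4.cnt = false  [d.idx > 22]
8. n3.off = true  [A.idx == false]
9. n3.hot = 26  [26]
10. n7.fin = 11  [11]
11. n9.wid = 28  [terminal]
12. n10.idx = 23  [terminal]
13. n11.env = 15  [terminal]
14. n8.sig = 26  [c.wid * 2 - 30]
15. n8.depth = 8  [d.idx * 3 - 61]
16. n8.off = 30  [e.env + 15]
17. n12.fin = -6  [B.off + B.sig - 62]
18. n13.depth = 23  [terminal]
19. n14.wid = 4  [terminal]
20. n15.idx = 12  [terminal]
21. n12.cnt = false  [false]
22. n17.env = 19  [terminal]
23. n18.depth = 27  [terminal]
24. n19.wid = 7  [terminal]
25. n16.fin = 0  [c.wid - 7]
26. n16.ok = -3  [e.env * -1 + 16]
27. n16.depth = "wk"  ["wk"]
28. n7.cnt = false  [D₁.cnt == true]
29. n20.val = -9  [-9]
30. n20.idx = true  [A₀.hot > 25]
31. n21.val = 0  [A₀.val + 9]
32. n21.idx = true  [A₀.val > -10]
33. n22.depth = 17  [terminal]
34. n23.env = 9  [terminal]
35. n21.off = true  [A.idx == true]
36. n21.hot = -6  [e.env + a.depth - 32]
37. n24.fin = 14  [(if A₁.off then A₀.val else A₁.hot) + 23]
38. n25.idx = 3  [terminal]
39. n26.wid = 15  [terminal]
40. n24.cnt = false  [c.wid == D.fin]
41. n20.off = false  [A₁.hot == A₀.val]
42. n20.hot = 1  [A₀.val * -2 - 17]
43. n2.fin = 19  [A₀.hot - 7]
44. n2.ok = 25  [A₁.hot * -1 + 26]
45. n2.depth = "mw"  ["mw"]
46. n0.fin = 6  [c.wid - 2]
47. n0.ok = -5  [S₁.ok - 30]
48. n0.depth = "mmw"  ["m" ++ S₁.depth]

-5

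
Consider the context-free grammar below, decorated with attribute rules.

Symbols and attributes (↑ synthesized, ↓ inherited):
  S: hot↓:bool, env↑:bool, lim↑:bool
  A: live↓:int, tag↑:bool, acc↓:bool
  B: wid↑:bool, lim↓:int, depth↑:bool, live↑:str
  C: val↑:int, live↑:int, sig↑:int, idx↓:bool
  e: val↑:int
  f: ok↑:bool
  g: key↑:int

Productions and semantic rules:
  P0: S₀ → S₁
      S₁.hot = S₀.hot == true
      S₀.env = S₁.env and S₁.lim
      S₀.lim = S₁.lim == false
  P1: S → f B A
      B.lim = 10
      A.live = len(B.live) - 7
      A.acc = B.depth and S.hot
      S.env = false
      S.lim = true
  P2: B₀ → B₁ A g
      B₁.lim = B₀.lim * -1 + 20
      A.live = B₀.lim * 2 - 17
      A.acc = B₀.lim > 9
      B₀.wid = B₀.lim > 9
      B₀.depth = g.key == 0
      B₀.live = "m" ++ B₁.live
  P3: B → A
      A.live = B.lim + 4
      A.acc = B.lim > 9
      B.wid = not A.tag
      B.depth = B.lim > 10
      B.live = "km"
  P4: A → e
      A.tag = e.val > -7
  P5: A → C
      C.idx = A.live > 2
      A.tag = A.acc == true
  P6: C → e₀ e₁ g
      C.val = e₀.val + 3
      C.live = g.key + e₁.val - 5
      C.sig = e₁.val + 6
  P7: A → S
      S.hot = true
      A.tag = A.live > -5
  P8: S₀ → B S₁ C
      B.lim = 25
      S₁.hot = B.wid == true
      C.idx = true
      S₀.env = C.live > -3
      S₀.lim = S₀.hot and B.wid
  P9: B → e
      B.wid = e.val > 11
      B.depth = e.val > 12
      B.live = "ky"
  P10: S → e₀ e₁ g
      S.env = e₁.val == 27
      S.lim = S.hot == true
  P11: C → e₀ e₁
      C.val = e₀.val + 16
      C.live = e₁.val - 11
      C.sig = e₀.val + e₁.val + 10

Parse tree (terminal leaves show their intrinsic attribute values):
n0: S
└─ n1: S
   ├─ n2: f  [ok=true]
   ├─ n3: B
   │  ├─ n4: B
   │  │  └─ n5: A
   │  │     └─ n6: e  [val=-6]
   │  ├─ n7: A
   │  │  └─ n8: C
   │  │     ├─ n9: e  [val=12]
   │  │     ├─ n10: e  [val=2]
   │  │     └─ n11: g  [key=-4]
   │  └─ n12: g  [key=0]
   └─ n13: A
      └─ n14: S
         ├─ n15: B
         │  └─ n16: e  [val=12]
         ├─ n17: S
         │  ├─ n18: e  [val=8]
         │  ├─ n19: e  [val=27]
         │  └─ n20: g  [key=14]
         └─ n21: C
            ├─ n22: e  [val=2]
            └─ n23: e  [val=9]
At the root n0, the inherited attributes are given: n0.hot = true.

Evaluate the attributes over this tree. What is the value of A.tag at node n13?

1. n0.hot = true  [given at root]
2. n1.hot = true  [S₀.hot == true]
3. n2.ok = true  [terminal]
4. n3.lim = 10  [10]
5. n4.lim = 10  [B₀.lim * -1 + 20]
6. n5.live = 14  [B.lim + 4]
7. n5.acc = true  [B.lim > 9]
8. n6.val = -6  [terminal]
9. n5.tag = true  [e.val > -7]
10. n4.wid = false  [not A.tag]
11. n4.depth = false  [B.lim > 10]
12. n4.live = "km"  ["km"]
13. n7.live = 3  [B₀.lim * 2 - 17]
14. n7.acc = true  [B₀.lim > 9]
15. n8.idx = true  [A.live > 2]
16. n9.val = 12  [terminal]
17. n10.val = 2  [terminal]
18. n11.key = -4  [terminal]
19. n8.val = 15  [e₀.val + 3]
20. n8.live = -7  [g.key + e₁.val - 5]
21. n8.sig = 8  [e₁.val + 6]
22. n7.tag = true  [A.acc == true]
23. n12.key = 0  [terminal]
24. n3.wid = true  [B₀.lim > 9]
25. n3.depth = true  [g.key == 0]
26. n3.live = "mkm"  ["m" ++ B₁.live]
27. n13.live = -4  [len(B.live) - 7]
28. n13.acc = true  [B.depth and S.hot]
29. n14.hot = true  [true]
30. n15.lim = 25  [25]
31. n16.val = 12  [terminal]
32. n15.wid = true  [e.val > 11]
33. n15.depth = false  [e.val > 12]
34. n15.live = "ky"  ["ky"]
35. n17.hot = true  [B.wid == true]
36. n18.val = 8  [terminal]
37. n19.val = 27  [terminal]
38. n20.key = 14  [terminal]
39. n17.env = true  [e₁.val == 27]
40. n17.lim = true  [S.hot == true]
41. n21.idx = true  [true]
42. n22.val = 2  [terminal]
43. n23.val = 9  [terminal]
44. n21.val = 18  [e₀.val + 16]
45. n21.live = -2  [e₁.val - 11]
46. n21.sig = 21  [e₀.val + e₁.val + 10]
47. n14.env = true  [C.live > -3]
48. n14.lim = true  [S₀.hot and B.wid]
49. n13.tag = true  [A.live > -5]
50. n1.env = false  [false]
51. n1.lim = true  [true]
52. n0.env = false  [S₁.env and S₁.lim]
53. n0.lim = false  [S₁.lim == false]

true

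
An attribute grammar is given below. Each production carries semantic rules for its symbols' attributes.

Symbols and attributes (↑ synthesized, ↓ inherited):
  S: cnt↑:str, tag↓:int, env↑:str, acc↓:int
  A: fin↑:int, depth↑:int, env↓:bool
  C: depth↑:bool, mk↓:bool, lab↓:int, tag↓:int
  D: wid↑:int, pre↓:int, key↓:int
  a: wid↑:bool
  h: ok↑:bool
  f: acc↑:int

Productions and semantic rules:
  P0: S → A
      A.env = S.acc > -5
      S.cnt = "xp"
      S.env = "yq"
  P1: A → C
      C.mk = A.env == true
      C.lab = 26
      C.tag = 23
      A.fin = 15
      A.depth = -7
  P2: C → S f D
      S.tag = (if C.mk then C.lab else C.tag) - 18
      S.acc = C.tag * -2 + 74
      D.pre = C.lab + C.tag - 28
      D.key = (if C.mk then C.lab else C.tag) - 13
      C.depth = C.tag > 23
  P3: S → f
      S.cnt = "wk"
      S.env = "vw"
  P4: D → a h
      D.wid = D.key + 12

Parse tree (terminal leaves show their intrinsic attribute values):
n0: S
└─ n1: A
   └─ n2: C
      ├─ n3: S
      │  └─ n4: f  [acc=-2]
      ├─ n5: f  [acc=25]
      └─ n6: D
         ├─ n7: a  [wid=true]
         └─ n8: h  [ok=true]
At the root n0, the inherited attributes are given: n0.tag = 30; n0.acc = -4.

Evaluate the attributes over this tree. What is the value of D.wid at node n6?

25

1. n0.tag = 30  [given at root]
2. n0.acc = -4  [given at root]
3. n1.env = true  [S.acc > -5]
4. n2.mk = true  [A.env == true]
5. n2.lab = 26  [26]
6. n2.tag = 23  [23]
7. n3.tag = 8  [(if C.mk then C.lab else C.tag) - 18]
8. n3.acc = 28  [C.tag * -2 + 74]
9. n4.acc = -2  [terminal]
10. n3.cnt = "wk"  ["wk"]
11. n3.env = "vw"  ["vw"]
12. n5.acc = 25  [terminal]
13. n6.pre = 21  [C.lab + C.tag - 28]
14. n6.key = 13  [(if C.mk then C.lab else C.tag) - 13]
15. n7.wid = true  [terminal]
16. n8.ok = true  [terminal]
17. n6.wid = 25  [D.key + 12]
18. n2.depth = false  [C.tag > 23]
19. n1.fin = 15  [15]
20. n1.depth = -7  [-7]
21. n0.cnt = "xp"  ["xp"]
22. n0.env = "yq"  ["yq"]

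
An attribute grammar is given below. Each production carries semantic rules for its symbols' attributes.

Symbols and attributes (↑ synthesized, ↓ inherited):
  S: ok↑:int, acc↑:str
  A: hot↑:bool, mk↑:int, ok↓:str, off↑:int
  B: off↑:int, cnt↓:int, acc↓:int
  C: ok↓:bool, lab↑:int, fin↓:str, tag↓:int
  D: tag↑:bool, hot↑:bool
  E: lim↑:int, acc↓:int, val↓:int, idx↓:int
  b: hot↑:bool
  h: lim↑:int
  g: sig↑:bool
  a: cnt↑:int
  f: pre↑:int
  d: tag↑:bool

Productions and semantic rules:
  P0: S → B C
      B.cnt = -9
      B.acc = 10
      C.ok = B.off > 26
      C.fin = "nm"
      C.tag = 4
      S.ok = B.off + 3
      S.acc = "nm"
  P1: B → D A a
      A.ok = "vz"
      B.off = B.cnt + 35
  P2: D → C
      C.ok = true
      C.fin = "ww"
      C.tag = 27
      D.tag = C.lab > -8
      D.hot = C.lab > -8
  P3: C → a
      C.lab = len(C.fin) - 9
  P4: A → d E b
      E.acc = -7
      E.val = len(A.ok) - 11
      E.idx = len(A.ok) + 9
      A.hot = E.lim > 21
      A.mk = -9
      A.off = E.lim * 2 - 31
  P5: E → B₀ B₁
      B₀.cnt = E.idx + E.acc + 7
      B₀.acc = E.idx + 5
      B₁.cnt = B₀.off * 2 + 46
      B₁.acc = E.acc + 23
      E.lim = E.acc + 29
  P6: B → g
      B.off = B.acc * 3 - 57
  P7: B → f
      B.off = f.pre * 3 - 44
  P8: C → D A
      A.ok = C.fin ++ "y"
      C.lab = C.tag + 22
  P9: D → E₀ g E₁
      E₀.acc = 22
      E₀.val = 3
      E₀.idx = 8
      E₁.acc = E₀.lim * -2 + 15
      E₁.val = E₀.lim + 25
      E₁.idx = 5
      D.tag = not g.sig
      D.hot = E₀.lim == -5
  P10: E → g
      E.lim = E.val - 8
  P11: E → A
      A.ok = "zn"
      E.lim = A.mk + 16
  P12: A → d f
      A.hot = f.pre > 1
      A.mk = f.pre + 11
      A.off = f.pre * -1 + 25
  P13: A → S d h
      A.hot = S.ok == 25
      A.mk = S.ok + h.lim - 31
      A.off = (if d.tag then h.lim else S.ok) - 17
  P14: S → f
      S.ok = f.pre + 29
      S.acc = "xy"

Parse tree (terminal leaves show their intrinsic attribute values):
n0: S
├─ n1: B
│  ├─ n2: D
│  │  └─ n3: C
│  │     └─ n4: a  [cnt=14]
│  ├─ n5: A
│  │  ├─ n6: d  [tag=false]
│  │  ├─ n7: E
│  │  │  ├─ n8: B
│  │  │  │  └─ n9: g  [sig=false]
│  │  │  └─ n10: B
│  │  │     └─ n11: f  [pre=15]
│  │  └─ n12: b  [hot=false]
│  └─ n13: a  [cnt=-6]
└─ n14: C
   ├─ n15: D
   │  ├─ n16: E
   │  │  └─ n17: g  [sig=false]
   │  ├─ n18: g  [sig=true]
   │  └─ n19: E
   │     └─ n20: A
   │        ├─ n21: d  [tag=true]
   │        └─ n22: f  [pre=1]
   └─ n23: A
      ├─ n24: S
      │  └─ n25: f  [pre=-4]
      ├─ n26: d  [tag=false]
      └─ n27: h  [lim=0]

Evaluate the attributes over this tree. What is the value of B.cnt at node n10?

1. n1.cnt = -9  [-9]
2. n1.acc = 10  [10]
3. n3.ok = true  [true]
4. n3.fin = "ww"  ["ww"]
5. n3.tag = 27  [27]
6. n4.cnt = 14  [terminal]
7. n3.lab = -7  [len(C.fin) - 9]
8. n2.tag = true  [C.lab > -8]
9. n2.hot = true  [C.lab > -8]
10. n5.ok = "vz"  ["vz"]
11. n6.tag = false  [terminal]
12. n7.acc = -7  [-7]
13. n7.val = -9  [len(A.ok) - 11]
14. n7.idx = 11  [len(A.ok) + 9]
15. n8.cnt = 11  [E.idx + E.acc + 7]
16. n8.acc = 16  [E.idx + 5]
17. n9.sig = false  [terminal]
18. n8.off = -9  [B.acc * 3 - 57]
19. n10.cnt = 28  [B₀.off * 2 + 46]
20. n10.acc = 16  [E.acc + 23]
21. n11.pre = 15  [terminal]
22. n10.off = 1  [f.pre * 3 - 44]
23. n7.lim = 22  [E.acc + 29]
24. n12.hot = false  [terminal]
25. n5.hot = true  [E.lim > 21]
26. n5.mk = -9  [-9]
27. n5.off = 13  [E.lim * 2 - 31]
28. n13.cnt = -6  [terminal]
29. n1.off = 26  [B.cnt + 35]
30. n14.ok = false  [B.off > 26]
31. n14.fin = "nm"  ["nm"]
32. n14.tag = 4  [4]
33. n16.acc = 22  [22]
34. n16.val = 3  [3]
35. n16.idx = 8  [8]
36. n17.sig = false  [terminal]
37. n16.lim = -5  [E.val - 8]
38. n18.sig = true  [terminal]
39. n19.acc = 25  [E₀.lim * -2 + 15]
40. n19.val = 20  [E₀.lim + 25]
41. n19.idx = 5  [5]
42. n20.ok = "zn"  ["zn"]
43. n21.tag = true  [terminal]
44. n22.pre = 1  [terminal]
45. n20.hot = false  [f.pre > 1]
46. n20.mk = 12  [f.pre + 11]
47. n20.off = 24  [f.pre * -1 + 25]
48. n19.lim = 28  [A.mk + 16]
49. n15.tag = false  [not g.sig]
50. n15.hot = true  [E₀.lim == -5]
51. n23.ok = "nmy"  [C.fin ++ "y"]
52. n25.pre = -4  [terminal]
53. n24.ok = 25  [f.pre + 29]
54. n24.acc = "xy"  ["xy"]
55. n26.tag = false  [terminal]
56. n27.lim = 0  [terminal]
57. n23.hot = true  [S.ok == 25]
58. n23.mk = -6  [S.ok + h.lim - 31]
59. n23.off = 8  [(if d.tag then h.lim else S.ok) - 17]
60. n14.lab = 26  [C.tag + 22]
61. n0.ok = 29  [B.off + 3]
62. n0.acc = "nm"  ["nm"]

28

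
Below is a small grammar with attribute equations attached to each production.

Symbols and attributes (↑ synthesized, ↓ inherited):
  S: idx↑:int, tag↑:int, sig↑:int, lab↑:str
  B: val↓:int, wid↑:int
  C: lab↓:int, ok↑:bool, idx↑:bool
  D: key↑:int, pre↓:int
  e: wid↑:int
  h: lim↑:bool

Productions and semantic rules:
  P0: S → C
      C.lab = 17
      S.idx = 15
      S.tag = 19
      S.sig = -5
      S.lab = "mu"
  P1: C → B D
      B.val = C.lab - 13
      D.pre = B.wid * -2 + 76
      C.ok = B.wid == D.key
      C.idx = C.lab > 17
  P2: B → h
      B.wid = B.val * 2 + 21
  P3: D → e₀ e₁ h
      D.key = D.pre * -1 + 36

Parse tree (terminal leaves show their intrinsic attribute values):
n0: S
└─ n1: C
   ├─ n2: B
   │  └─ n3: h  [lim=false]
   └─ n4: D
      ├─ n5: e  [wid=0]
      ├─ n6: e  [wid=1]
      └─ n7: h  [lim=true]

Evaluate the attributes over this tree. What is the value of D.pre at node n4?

18

1. n1.lab = 17  [17]
2. n2.val = 4  [C.lab - 13]
3. n3.lim = false  [terminal]
4. n2.wid = 29  [B.val * 2 + 21]
5. n4.pre = 18  [B.wid * -2 + 76]
6. n5.wid = 0  [terminal]
7. n6.wid = 1  [terminal]
8. n7.lim = true  [terminal]
9. n4.key = 18  [D.pre * -1 + 36]
10. n1.ok = false  [B.wid == D.key]
11. n1.idx = false  [C.lab > 17]
12. n0.idx = 15  [15]
13. n0.tag = 19  [19]
14. n0.sig = -5  [-5]
15. n0.lab = "mu"  ["mu"]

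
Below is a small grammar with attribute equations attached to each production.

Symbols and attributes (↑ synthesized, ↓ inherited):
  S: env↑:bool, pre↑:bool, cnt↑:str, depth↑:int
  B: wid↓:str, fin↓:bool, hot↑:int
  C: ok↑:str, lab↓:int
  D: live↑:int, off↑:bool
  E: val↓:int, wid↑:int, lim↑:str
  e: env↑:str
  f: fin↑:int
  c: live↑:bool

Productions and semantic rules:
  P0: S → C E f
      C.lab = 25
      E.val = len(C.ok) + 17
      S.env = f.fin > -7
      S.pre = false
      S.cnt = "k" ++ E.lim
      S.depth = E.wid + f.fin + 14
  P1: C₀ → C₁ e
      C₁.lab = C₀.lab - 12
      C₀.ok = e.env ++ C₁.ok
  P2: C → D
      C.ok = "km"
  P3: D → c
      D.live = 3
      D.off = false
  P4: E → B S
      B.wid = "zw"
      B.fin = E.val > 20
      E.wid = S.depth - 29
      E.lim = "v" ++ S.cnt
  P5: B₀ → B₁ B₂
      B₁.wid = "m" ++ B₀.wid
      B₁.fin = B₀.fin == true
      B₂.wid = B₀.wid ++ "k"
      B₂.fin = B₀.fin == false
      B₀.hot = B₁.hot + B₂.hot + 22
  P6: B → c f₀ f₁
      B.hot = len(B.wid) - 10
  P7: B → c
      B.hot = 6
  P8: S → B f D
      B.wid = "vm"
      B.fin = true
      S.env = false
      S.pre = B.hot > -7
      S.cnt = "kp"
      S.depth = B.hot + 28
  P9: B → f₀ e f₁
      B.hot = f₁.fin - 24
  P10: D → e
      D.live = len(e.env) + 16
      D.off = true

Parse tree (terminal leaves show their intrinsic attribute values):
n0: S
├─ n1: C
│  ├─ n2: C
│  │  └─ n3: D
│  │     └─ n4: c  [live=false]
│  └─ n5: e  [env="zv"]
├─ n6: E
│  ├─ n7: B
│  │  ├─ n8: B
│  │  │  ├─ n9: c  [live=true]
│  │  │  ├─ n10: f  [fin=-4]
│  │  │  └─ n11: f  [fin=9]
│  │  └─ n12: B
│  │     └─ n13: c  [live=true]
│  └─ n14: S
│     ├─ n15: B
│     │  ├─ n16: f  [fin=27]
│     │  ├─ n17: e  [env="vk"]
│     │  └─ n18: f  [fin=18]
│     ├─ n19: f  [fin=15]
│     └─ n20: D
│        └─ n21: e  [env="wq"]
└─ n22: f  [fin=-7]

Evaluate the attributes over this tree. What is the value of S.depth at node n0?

0

1. n1.lab = 25  [25]
2. n2.lab = 13  [C₀.lab - 12]
3. n4.live = false  [terminal]
4. n3.live = 3  [3]
5. n3.off = false  [false]
6. n2.ok = "km"  ["km"]
7. n5.env = "zv"  [terminal]
8. n1.ok = "zvkm"  [e.env ++ C₁.ok]
9. n6.val = 21  [len(C.ok) + 17]
10. n7.wid = "zw"  ["zw"]
11. n7.fin = true  [E.val > 20]
12. n8.wid = "mzw"  ["m" ++ B₀.wid]
13. n8.fin = true  [B₀.fin == true]
14. n9.live = true  [terminal]
15. n10.fin = -4  [terminal]
16. n11.fin = 9  [terminal]
17. n8.hot = -7  [len(B.wid) - 10]
18. n12.wid = "zwk"  [B₀.wid ++ "k"]
19. n12.fin = false  [B₀.fin == false]
20. n13.live = true  [terminal]
21. n12.hot = 6  [6]
22. n7.hot = 21  [B₁.hot + B₂.hot + 22]
23. n15.wid = "vm"  ["vm"]
24. n15.fin = true  [true]
25. n16.fin = 27  [terminal]
26. n17.env = "vk"  [terminal]
27. n18.fin = 18  [terminal]
28. n15.hot = -6  [f₁.fin - 24]
29. n19.fin = 15  [terminal]
30. n21.env = "wq"  [terminal]
31. n20.live = 18  [len(e.env) + 16]
32. n20.off = true  [true]
33. n14.env = false  [false]
34. n14.pre = true  [B.hot > -7]
35. n14.cnt = "kp"  ["kp"]
36. n14.depth = 22  [B.hot + 28]
37. n6.wid = -7  [S.depth - 29]
38. n6.lim = "vkp"  ["v" ++ S.cnt]
39. n22.fin = -7  [terminal]
40. n0.env = false  [f.fin > -7]
41. n0.pre = false  [false]
42. n0.cnt = "kvkp"  ["k" ++ E.lim]
43. n0.depth = 0  [E.wid + f.fin + 14]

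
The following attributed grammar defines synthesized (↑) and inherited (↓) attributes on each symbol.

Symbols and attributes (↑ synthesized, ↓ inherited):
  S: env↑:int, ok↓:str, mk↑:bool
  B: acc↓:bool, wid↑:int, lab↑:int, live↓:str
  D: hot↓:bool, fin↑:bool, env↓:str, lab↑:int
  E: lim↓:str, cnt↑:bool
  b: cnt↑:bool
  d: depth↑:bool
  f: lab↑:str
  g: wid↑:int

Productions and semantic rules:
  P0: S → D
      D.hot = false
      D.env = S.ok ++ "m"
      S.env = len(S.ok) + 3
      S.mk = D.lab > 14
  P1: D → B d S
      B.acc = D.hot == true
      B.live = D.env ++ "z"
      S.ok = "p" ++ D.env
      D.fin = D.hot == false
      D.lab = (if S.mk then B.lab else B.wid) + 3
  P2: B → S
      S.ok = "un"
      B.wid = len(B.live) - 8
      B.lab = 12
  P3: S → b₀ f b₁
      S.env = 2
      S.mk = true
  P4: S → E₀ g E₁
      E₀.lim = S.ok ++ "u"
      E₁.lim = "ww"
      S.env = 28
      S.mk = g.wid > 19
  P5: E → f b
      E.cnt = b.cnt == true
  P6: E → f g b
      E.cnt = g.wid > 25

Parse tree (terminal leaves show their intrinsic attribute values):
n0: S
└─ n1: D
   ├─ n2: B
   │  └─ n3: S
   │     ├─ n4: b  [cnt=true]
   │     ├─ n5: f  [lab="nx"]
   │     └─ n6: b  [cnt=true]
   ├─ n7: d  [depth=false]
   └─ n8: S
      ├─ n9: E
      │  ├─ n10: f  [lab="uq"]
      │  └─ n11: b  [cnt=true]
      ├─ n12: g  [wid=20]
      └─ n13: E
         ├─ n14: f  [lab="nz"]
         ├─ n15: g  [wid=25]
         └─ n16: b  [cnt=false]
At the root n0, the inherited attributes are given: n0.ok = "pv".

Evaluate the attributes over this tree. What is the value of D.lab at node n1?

15

1. n0.ok = "pv"  [given at root]
2. n1.hot = false  [false]
3. n1.env = "pvm"  [S.ok ++ "m"]
4. n2.acc = false  [D.hot == true]
5. n2.live = "pvmz"  [D.env ++ "z"]
6. n3.ok = "un"  ["un"]
7. n4.cnt = true  [terminal]
8. n5.lab = "nx"  [terminal]
9. n6.cnt = true  [terminal]
10. n3.env = 2  [2]
11. n3.mk = true  [true]
12. n2.wid = -4  [len(B.live) - 8]
13. n2.lab = 12  [12]
14. n7.depth = false  [terminal]
15. n8.ok = "ppvm"  ["p" ++ D.env]
16. n9.lim = "ppvmu"  [S.ok ++ "u"]
17. n10.lab = "uq"  [terminal]
18. n11.cnt = true  [terminal]
19. n9.cnt = true  [b.cnt == true]
20. n12.wid = 20  [terminal]
21. n13.lim = "ww"  ["ww"]
22. n14.lab = "nz"  [terminal]
23. n15.wid = 25  [terminal]
24. n16.cnt = false  [terminal]
25. n13.cnt = false  [g.wid > 25]
26. n8.env = 28  [28]
27. n8.mk = true  [g.wid > 19]
28. n1.fin = true  [D.hot == false]
29. n1.lab = 15  [(if S.mk then B.lab else B.wid) + 3]
30. n0.env = 5  [len(S.ok) + 3]
31. n0.mk = true  [D.lab > 14]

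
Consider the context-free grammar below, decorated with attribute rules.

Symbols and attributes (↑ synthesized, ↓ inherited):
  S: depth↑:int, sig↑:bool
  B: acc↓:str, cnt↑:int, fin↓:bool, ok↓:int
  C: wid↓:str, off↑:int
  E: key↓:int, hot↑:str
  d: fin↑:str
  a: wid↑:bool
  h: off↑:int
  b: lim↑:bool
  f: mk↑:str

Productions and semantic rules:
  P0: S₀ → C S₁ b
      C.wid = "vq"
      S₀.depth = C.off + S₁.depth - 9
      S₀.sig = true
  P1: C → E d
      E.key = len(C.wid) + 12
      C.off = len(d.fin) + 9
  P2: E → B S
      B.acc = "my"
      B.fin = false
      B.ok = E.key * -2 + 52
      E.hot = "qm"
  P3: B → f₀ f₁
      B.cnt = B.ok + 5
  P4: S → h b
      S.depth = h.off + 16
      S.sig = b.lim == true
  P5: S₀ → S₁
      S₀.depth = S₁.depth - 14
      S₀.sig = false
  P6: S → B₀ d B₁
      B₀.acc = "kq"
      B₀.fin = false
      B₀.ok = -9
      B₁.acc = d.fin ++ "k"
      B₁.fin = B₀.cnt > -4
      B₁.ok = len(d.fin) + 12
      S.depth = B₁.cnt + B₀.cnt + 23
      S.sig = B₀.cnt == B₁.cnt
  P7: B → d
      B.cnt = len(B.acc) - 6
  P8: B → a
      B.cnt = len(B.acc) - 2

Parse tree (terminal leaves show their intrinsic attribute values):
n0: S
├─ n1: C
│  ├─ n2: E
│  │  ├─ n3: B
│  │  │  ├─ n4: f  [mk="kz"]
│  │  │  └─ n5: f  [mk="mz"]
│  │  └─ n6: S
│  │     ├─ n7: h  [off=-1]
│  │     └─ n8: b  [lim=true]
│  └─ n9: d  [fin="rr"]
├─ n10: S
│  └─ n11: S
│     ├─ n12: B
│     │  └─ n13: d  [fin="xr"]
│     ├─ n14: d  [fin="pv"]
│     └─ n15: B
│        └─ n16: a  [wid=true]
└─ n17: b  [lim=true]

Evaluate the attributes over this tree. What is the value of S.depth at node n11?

1. n1.wid = "vq"  ["vq"]
2. n2.key = 14  [len(C.wid) + 12]
3. n3.acc = "my"  ["my"]
4. n3.fin = false  [false]
5. n3.ok = 24  [E.key * -2 + 52]
6. n4.mk = "kz"  [terminal]
7. n5.mk = "mz"  [terminal]
8. n3.cnt = 29  [B.ok + 5]
9. n7.off = -1  [terminal]
10. n8.lim = true  [terminal]
11. n6.depth = 15  [h.off + 16]
12. n6.sig = true  [b.lim == true]
13. n2.hot = "qm"  ["qm"]
14. n9.fin = "rr"  [terminal]
15. n1.off = 11  [len(d.fin) + 9]
16. n12.acc = "kq"  ["kq"]
17. n12.fin = false  [false]
18. n12.ok = -9  [-9]
19. n13.fin = "xr"  [terminal]
20. n12.cnt = -4  [len(B.acc) - 6]
21. n14.fin = "pv"  [terminal]
22. n15.acc = "pvk"  [d.fin ++ "k"]
23. n15.fin = false  [B₀.cnt > -4]
24. n15.ok = 14  [len(d.fin) + 12]
25. n16.wid = true  [terminal]
26. n15.cnt = 1  [len(B.acc) - 2]
27. n11.depth = 20  [B₁.cnt + B₀.cnt + 23]
28. n11.sig = false  [B₀.cnt == B₁.cnt]
29. n10.depth = 6  [S₁.depth - 14]
30. n10.sig = false  [false]
31. n17.lim = true  [terminal]
32. n0.depth = 8  [C.off + S₁.depth - 9]
33. n0.sig = true  [true]

20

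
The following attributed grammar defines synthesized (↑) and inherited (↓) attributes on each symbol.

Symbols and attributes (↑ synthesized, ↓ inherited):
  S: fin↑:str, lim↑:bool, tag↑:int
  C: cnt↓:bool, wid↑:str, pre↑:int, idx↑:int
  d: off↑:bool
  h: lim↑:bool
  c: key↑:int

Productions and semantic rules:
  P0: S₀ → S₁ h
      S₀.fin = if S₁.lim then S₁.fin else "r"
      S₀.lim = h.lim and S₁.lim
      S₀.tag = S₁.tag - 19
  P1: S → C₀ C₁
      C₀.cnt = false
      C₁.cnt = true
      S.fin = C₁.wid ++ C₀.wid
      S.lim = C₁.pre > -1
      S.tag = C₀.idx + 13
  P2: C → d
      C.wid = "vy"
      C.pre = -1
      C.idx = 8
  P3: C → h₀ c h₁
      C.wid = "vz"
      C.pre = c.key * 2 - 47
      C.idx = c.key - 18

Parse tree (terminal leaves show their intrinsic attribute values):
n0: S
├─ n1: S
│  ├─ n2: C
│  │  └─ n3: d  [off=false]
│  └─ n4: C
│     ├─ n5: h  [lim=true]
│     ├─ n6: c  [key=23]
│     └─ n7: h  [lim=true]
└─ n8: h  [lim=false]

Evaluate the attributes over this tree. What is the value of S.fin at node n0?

"r"

1. n2.cnt = false  [false]
2. n3.off = false  [terminal]
3. n2.wid = "vy"  ["vy"]
4. n2.pre = -1  [-1]
5. n2.idx = 8  [8]
6. n4.cnt = true  [true]
7. n5.lim = true  [terminal]
8. n6.key = 23  [terminal]
9. n7.lim = true  [terminal]
10. n4.wid = "vz"  ["vz"]
11. n4.pre = -1  [c.key * 2 - 47]
12. n4.idx = 5  [c.key - 18]
13. n1.fin = "vzvy"  [C₁.wid ++ C₀.wid]
14. n1.lim = false  [C₁.pre > -1]
15. n1.tag = 21  [C₀.idx + 13]
16. n8.lim = false  [terminal]
17. n0.fin = "r"  [if S₁.lim then S₁.fin else "r"]
18. n0.lim = false  [h.lim and S₁.lim]
19. n0.tag = 2  [S₁.tag - 19]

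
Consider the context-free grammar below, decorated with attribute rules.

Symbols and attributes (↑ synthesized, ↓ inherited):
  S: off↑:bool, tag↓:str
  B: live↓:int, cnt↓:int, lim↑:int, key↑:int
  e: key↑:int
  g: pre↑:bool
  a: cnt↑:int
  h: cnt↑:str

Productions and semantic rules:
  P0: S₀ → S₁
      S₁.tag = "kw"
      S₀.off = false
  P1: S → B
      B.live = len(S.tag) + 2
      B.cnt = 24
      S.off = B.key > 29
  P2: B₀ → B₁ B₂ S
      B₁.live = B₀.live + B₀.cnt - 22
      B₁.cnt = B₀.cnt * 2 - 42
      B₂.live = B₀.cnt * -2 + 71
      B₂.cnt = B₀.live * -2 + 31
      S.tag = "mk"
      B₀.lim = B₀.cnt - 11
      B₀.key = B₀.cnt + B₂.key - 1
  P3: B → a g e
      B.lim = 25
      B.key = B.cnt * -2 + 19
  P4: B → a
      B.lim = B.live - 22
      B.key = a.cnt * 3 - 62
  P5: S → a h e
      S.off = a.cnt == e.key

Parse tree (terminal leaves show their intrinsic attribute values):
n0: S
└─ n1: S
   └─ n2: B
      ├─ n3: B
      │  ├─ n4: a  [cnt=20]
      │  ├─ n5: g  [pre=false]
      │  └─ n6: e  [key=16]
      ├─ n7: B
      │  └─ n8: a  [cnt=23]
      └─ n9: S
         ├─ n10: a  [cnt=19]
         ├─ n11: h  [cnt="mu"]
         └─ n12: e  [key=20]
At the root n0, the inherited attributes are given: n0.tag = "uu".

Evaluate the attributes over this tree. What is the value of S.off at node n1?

true

1. n0.tag = "uu"  [given at root]
2. n1.tag = "kw"  ["kw"]
3. n2.live = 4  [len(S.tag) + 2]
4. n2.cnt = 24  [24]
5. n3.live = 6  [B₀.live + B₀.cnt - 22]
6. n3.cnt = 6  [B₀.cnt * 2 - 42]
7. n4.cnt = 20  [terminal]
8. n5.pre = false  [terminal]
9. n6.key = 16  [terminal]
10. n3.lim = 25  [25]
11. n3.key = 7  [B.cnt * -2 + 19]
12. n7.live = 23  [B₀.cnt * -2 + 71]
13. n7.cnt = 23  [B₀.live * -2 + 31]
14. n8.cnt = 23  [terminal]
15. n7.lim = 1  [B.live - 22]
16. n7.key = 7  [a.cnt * 3 - 62]
17. n9.tag = "mk"  ["mk"]
18. n10.cnt = 19  [terminal]
19. n11.cnt = "mu"  [terminal]
20. n12.key = 20  [terminal]
21. n9.off = false  [a.cnt == e.key]
22. n2.lim = 13  [B₀.cnt - 11]
23. n2.key = 30  [B₀.cnt + B₂.key - 1]
24. n1.off = true  [B.key > 29]
25. n0.off = false  [false]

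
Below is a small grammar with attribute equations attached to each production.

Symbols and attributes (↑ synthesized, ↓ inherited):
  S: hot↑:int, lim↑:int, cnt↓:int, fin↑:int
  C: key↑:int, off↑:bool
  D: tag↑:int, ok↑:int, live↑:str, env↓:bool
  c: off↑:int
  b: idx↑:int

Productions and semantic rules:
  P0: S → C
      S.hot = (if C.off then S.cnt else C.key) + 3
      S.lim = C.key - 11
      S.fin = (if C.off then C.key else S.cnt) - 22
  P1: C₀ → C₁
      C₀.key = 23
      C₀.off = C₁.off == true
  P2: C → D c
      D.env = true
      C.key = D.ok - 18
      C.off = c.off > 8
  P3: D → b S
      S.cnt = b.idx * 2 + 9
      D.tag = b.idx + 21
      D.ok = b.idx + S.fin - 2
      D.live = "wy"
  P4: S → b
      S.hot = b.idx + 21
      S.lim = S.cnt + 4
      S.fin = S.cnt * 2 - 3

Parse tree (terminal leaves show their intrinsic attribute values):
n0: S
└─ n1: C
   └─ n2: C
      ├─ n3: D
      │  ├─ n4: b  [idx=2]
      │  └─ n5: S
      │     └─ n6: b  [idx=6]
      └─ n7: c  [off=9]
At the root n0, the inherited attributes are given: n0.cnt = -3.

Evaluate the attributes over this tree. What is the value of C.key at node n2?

1. n0.cnt = -3  [given at root]
2. n3.env = true  [true]
3. n4.idx = 2  [terminal]
4. n5.cnt = 13  [b.idx * 2 + 9]
5. n6.idx = 6  [terminal]
6. n5.hot = 27  [b.idx + 21]
7. n5.lim = 17  [S.cnt + 4]
8. n5.fin = 23  [S.cnt * 2 - 3]
9. n3.tag = 23  [b.idx + 21]
10. n3.ok = 23  [b.idx + S.fin - 2]
11. n3.live = "wy"  ["wy"]
12. n7.off = 9  [terminal]
13. n2.key = 5  [D.ok - 18]
14. n2.off = true  [c.off > 8]
15. n1.key = 23  [23]
16. n1.off = true  [C₁.off == true]
17. n0.hot = 0  [(if C.off then S.cnt else C.key) + 3]
18. n0.lim = 12  [C.key - 11]
19. n0.fin = 1  [(if C.off then C.key else S.cnt) - 22]

5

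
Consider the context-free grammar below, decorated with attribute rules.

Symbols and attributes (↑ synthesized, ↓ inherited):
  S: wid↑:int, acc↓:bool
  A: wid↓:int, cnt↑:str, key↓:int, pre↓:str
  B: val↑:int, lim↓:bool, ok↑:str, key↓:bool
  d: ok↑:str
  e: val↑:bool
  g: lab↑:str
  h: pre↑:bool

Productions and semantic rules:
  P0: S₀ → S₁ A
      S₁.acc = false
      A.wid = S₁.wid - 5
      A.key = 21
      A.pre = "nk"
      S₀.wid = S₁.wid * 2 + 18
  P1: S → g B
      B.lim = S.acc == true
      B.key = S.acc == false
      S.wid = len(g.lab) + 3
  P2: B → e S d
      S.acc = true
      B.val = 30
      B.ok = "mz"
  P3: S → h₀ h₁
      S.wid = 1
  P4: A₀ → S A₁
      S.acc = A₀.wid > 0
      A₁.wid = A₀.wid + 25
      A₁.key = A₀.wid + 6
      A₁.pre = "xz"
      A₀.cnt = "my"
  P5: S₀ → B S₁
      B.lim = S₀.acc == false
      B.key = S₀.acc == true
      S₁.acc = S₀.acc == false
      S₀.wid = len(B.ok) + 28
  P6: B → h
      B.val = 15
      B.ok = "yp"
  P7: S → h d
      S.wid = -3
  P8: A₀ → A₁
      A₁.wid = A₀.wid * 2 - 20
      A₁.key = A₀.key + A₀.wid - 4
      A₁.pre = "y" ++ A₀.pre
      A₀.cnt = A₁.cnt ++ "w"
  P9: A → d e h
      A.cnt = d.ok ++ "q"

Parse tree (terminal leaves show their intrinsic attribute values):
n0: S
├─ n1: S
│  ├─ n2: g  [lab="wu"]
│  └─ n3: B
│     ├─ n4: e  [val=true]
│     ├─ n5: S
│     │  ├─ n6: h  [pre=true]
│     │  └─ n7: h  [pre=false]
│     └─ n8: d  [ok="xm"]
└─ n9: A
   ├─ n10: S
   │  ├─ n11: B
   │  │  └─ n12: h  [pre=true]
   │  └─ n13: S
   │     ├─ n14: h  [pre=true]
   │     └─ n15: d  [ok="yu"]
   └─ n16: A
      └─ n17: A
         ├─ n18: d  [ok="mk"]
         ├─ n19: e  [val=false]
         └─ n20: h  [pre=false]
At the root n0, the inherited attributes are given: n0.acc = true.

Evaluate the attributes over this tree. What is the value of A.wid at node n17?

1. n0.acc = true  [given at root]
2. n1.acc = false  [false]
3. n2.lab = "wu"  [terminal]
4. n3.lim = false  [S.acc == true]
5. n3.key = true  [S.acc == false]
6. n4.val = true  [terminal]
7. n5.acc = true  [true]
8. n6.pre = true  [terminal]
9. n7.pre = false  [terminal]
10. n5.wid = 1  [1]
11. n8.ok = "xm"  [terminal]
12. n3.val = 30  [30]
13. n3.ok = "mz"  ["mz"]
14. n1.wid = 5  [len(g.lab) + 3]
15. n9.wid = 0  [S₁.wid - 5]
16. n9.key = 21  [21]
17. n9.pre = "nk"  ["nk"]
18. n10.acc = false  [A₀.wid > 0]
19. n11.lim = true  [S₀.acc == false]
20. n11.key = false  [S₀.acc == true]
21. n12.pre = true  [terminal]
22. n11.val = 15  [15]
23. n11.ok = "yp"  ["yp"]
24. n13.acc = true  [S₀.acc == false]
25. n14.pre = true  [terminal]
26. n15.ok = "yu"  [terminal]
27. n13.wid = -3  [-3]
28. n10.wid = 30  [len(B.ok) + 28]
29. n16.wid = 25  [A₀.wid + 25]
30. n16.key = 6  [A₀.wid + 6]
31. n16.pre = "xz"  ["xz"]
32. n17.wid = 30  [A₀.wid * 2 - 20]
33. n17.key = 27  [A₀.key + A₀.wid - 4]
34. n17.pre = "yxz"  ["y" ++ A₀.pre]
35. n18.ok = "mk"  [terminal]
36. n19.val = false  [terminal]
37. n20.pre = false  [terminal]
38. n17.cnt = "mkq"  [d.ok ++ "q"]
39. n16.cnt = "mkqw"  [A₁.cnt ++ "w"]
40. n9.cnt = "my"  ["my"]
41. n0.wid = 28  [S₁.wid * 2 + 18]

30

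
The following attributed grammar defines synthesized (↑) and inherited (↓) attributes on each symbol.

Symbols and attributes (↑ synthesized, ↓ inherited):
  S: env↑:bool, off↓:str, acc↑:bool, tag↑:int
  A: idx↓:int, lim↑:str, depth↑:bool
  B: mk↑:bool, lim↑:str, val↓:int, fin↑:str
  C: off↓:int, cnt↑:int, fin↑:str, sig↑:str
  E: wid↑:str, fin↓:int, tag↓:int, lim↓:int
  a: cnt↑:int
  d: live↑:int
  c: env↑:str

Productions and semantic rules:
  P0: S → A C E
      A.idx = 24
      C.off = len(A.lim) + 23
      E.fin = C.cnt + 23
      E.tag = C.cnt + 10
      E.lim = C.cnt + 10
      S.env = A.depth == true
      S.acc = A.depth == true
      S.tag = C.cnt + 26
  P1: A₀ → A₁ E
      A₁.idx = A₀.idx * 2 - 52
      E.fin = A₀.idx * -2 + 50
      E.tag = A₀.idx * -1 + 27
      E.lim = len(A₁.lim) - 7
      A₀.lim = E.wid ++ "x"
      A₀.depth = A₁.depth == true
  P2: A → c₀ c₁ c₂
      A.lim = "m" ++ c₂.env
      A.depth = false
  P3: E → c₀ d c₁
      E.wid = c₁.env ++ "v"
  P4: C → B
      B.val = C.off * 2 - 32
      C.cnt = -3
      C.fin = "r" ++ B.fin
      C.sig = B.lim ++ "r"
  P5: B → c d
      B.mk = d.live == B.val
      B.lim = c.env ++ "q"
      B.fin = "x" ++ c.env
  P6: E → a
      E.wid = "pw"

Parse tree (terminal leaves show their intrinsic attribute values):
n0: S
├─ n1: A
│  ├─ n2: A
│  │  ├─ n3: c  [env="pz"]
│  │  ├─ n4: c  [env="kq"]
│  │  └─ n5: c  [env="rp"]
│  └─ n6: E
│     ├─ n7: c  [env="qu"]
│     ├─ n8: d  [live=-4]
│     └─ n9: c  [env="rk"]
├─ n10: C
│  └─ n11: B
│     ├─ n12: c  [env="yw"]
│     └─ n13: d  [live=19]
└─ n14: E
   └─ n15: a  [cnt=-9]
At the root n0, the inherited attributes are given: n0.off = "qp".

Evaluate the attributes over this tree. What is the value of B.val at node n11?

1. n0.off = "qp"  [given at root]
2. n1.idx = 24  [24]
3. n2.idx = -4  [A₀.idx * 2 - 52]
4. n3.env = "pz"  [terminal]
5. n4.env = "kq"  [terminal]
6. n5.env = "rp"  [terminal]
7. n2.lim = "mrp"  ["m" ++ c₂.env]
8. n2.depth = false  [false]
9. n6.fin = 2  [A₀.idx * -2 + 50]
10. n6.tag = 3  [A₀.idx * -1 + 27]
11. n6.lim = -4  [len(A₁.lim) - 7]
12. n7.env = "qu"  [terminal]
13. n8.live = -4  [terminal]
14. n9.env = "rk"  [terminal]
15. n6.wid = "rkv"  [c₁.env ++ "v"]
16. n1.lim = "rkvx"  [E.wid ++ "x"]
17. n1.depth = false  [A₁.depth == true]
18. n10.off = 27  [len(A.lim) + 23]
19. n11.val = 22  [C.off * 2 - 32]
20. n12.env = "yw"  [terminal]
21. n13.live = 19  [terminal]
22. n11.mk = false  [d.live == B.val]
23. n11.lim = "ywq"  [c.env ++ "q"]
24. n11.fin = "xyw"  ["x" ++ c.env]
25. n10.cnt = -3  [-3]
26. n10.fin = "rxyw"  ["r" ++ B.fin]
27. n10.sig = "ywqr"  [B.lim ++ "r"]
28. n14.fin = 20  [C.cnt + 23]
29. n14.tag = 7  [C.cnt + 10]
30. n14.lim = 7  [C.cnt + 10]
31. n15.cnt = -9  [terminal]
32. n14.wid = "pw"  ["pw"]
33. n0.env = false  [A.depth == true]
34. n0.acc = false  [A.depth == true]
35. n0.tag = 23  [C.cnt + 26]

22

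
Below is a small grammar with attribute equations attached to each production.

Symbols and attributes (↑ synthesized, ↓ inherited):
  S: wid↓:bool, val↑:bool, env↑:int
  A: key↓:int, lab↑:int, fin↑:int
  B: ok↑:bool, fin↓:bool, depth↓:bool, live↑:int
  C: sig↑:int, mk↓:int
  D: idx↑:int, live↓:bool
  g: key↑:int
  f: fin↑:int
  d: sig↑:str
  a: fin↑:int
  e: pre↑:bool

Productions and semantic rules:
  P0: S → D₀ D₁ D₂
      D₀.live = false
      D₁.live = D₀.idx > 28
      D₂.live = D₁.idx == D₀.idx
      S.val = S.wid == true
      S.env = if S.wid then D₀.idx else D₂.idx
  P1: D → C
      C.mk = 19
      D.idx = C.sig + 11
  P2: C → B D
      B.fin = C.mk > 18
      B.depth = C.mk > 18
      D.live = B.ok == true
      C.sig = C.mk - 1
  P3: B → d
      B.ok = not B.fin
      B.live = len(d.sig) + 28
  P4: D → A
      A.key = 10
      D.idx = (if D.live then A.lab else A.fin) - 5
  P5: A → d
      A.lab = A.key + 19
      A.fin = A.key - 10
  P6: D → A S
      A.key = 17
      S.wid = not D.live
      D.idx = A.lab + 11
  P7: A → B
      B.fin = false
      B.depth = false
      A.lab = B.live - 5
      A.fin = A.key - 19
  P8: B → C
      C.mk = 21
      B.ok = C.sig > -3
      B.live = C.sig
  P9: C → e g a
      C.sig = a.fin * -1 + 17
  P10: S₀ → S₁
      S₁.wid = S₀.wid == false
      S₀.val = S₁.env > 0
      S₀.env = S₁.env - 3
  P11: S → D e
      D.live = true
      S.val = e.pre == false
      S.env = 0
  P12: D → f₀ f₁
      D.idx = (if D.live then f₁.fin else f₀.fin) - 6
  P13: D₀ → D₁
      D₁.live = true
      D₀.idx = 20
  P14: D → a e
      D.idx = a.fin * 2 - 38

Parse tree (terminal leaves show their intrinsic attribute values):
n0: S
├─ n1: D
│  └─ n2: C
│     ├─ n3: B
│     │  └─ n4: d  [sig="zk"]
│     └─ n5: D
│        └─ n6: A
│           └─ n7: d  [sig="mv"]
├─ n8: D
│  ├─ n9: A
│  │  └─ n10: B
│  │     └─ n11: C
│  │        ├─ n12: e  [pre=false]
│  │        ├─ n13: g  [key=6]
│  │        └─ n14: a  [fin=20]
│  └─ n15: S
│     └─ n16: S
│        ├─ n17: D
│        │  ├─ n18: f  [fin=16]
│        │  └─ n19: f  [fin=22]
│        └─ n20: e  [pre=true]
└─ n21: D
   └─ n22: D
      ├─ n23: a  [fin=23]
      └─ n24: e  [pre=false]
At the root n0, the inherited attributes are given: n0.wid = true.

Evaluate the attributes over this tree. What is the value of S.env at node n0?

29

1. n0.wid = true  [given at root]
2. n1.live = false  [false]
3. n2.mk = 19  [19]
4. n3.fin = true  [C.mk > 18]
5. n3.depth = true  [C.mk > 18]
6. n4.sig = "zk"  [terminal]
7. n3.ok = false  [not B.fin]
8. n3.live = 30  [len(d.sig) + 28]
9. n5.live = false  [B.ok == true]
10. n6.key = 10  [10]
11. n7.sig = "mv"  [terminal]
12. n6.lab = 29  [A.key + 19]
13. n6.fin = 0  [A.key - 10]
14. n5.idx = -5  [(if D.live then A.lab else A.fin) - 5]
15. n2.sig = 18  [C.mk - 1]
16. n1.idx = 29  [C.sig + 11]
17. n8.live = true  [D₀.idx > 28]
18. n9.key = 17  [17]
19. n10.fin = false  [false]
20. n10.depth = false  [false]
21. n11.mk = 21  [21]
22. n12.pre = false  [terminal]
23. n13.key = 6  [terminal]
24. n14.fin = 20  [terminal]
25. n11.sig = -3  [a.fin * -1 + 17]
26. n10.ok = false  [C.sig > -3]
27. n10.live = -3  [C.sig]
28. n9.lab = -8  [B.live - 5]
29. n9.fin = -2  [A.key - 19]
30. n15.wid = false  [not D.live]
31. n16.wid = true  [S₀.wid == false]
32. n17.live = true  [true]
33. n18.fin = 16  [terminal]
34. n19.fin = 22  [terminal]
35. n17.idx = 16  [(if D.live then f₁.fin else f₀.fin) - 6]
36. n20.pre = true  [terminal]
37. n16.val = false  [e.pre == false]
38. n16.env = 0  [0]
39. n15.val = false  [S₁.env > 0]
40. n15.env = -3  [S₁.env - 3]
41. n8.idx = 3  [A.lab + 11]
42. n21.live = false  [D₁.idx == D₀.idx]
43. n22.live = true  [true]
44. n23.fin = 23  [terminal]
45. n24.pre = false  [terminal]
46. n22.idx = 8  [a.fin * 2 - 38]
47. n21.idx = 20  [20]
48. n0.val = true  [S.wid == true]
49. n0.env = 29  [if S.wid then D₀.idx else D₂.idx]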